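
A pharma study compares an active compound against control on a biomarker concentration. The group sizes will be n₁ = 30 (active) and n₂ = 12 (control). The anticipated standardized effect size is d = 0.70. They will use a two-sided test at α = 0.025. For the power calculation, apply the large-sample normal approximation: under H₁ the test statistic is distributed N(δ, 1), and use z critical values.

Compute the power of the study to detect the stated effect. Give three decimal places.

Noncentrality parameter: δ = d / √(1/n₁ + 1/n₂) = 0.70 / √(1/30 + 1/12) = 2.0494
Critical value for a two-sided test at α = 0.025: z_{α/2} = 2.241.
Power = Φ(δ − 2.241) + Φ(−δ − 2.241) = Φ(-0.192) + Φ(-4.291) = 0.4239 + 0.0000 = 0.4239.

Power ≈ 0.424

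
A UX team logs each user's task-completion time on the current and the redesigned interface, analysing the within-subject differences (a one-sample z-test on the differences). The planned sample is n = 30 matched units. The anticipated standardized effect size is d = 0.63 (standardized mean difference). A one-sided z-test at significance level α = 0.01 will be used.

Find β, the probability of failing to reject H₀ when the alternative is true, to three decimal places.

Noncentrality parameter: δ = d·√n = 0.63 × √30 = 3.4507
One-sided α = 0.01 → critical value z_{0.01} = 2.326.
Power = Φ(δ − 2.326) = Φ(1.124) = 0.8696.
Type II error: β = 1 − power = 1 − 0.8696 = 0.1304.

β ≈ 0.130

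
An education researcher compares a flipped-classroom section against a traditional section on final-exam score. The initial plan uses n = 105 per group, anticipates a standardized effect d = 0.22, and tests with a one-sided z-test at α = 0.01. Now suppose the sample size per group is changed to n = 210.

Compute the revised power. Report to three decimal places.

With n = 210 per group: δ = d·√(n/2) = 0.22 × √(210/2) = 2.2543. Critical value z_{0.01} = 2.326.
Revised power = P(Z > 2.326 − δ) = Φ(-0.072) = 0.4713.

Power ≈ 0.471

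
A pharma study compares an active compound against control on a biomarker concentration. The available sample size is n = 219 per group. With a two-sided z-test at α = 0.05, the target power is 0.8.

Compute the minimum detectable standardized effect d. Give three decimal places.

Required noncentrality: δ = z_{0.025} + z_{0.20} = 1.960 + 0.842 = 2.802.
(The second rejection-region term Φ(−δ − z_{α/2}) is negligible and dropped.)
δ = d·√(n/2) ⇒ d = δ/√(n/2) = 2.802/√(219/2) = 0.2677.

d ≈ 0.268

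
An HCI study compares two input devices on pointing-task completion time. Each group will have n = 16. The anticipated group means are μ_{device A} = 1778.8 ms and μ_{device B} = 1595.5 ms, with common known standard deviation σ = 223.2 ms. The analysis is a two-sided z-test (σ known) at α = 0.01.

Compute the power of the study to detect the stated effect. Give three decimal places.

Standardized effect: d = |μ_{device A} − μ_{device B}| / σ = |1778.8 − 1595.5| / 223.2 = 0.8212
Noncentrality parameter: δ = d·√(n/2) = 0.8212 × √(16/2) = 2.3228
Two-sided α = 0.01 → critical value z_{0.005} = 2.576.
Power = Φ(δ − 2.576) + Φ(−δ − 2.576) = Φ(-0.253) + Φ(-4.899) = 0.4001 + 0.0000 = 0.4001.

Power ≈ 0.400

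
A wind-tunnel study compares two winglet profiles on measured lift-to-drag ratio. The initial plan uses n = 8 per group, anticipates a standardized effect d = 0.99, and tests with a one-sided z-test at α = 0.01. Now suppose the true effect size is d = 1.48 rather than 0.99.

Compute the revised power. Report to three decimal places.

With d = 1.48: δ = d·√(n/2) = 1.48 × √(8/2) = 2.9600. Critical value z_{0.01} = 2.326.
Revised power = Φ(δ − 2.326) = Φ(0.634) = 0.7368.

Power ≈ 0.737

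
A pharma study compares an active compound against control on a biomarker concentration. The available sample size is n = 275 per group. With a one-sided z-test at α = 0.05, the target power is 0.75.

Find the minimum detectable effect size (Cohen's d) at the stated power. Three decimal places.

d ≈ 0.198

Required noncentrality: δ = z_{0.05} + z_{0.25} = 1.645 + 0.674 = 2.319.
δ = d·√(n/2) ⇒ d = δ/√(n/2) = 2.319/√(275/2) = 0.1978.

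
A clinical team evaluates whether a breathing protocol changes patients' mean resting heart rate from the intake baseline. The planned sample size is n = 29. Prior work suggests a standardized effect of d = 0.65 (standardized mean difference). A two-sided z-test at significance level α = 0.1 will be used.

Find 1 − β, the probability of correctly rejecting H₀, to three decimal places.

Noncentrality parameter: δ = d·√n = 0.65 × √29 = 3.5004
Two-sided α = 0.1 → critical value z_{0.05} = 1.645.
Power = Φ(δ − 1.645) + Φ(−δ − 1.645) = Φ(1.856) + Φ(-5.145) = 0.9682 + 0.0000 = 0.9682.

Power ≈ 0.968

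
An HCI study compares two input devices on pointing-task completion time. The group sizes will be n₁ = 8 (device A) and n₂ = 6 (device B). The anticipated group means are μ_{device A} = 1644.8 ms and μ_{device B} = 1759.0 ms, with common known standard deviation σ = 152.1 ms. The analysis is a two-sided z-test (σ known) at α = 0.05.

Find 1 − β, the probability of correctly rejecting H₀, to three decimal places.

Power ≈ 0.285

Standardized effect: d = |μ_{device A} − μ_{device B}| / σ = |1644.8 − 1759.0| / 152.1 = 0.7508
Noncentrality parameter: δ = d / √(1/n₁ + 1/n₂) = 0.7508 / √(1/8 + 1/6) = 1.3903
Critical value for a two-sided test at α = 0.05: z_{α/2} = 1.960.
Power = Φ(δ − 1.960) + Φ(−δ − 1.960) = Φ(-0.570) + Φ(-3.350) = 0.2844 + 0.0004 = 0.2848.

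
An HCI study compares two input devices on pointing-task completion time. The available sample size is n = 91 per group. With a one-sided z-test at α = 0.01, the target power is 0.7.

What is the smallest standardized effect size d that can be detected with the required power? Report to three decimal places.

d ≈ 0.423

Need Φ(δ − 2.326) = 0.7, so δ = 2.326 + 0.524 = 2.851.
δ = d·√(n/2) ⇒ d = δ/√(n/2) = 2.851/√(91/2) = 0.4226.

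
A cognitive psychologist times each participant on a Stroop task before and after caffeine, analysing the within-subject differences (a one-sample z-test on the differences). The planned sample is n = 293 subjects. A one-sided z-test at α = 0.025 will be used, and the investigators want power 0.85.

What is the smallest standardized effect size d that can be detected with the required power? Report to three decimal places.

d ≈ 0.175

Need Φ(δ − 1.960) = 0.85, so δ = 1.960 + 1.036 = 2.996.
δ = d·√n ⇒ d = δ/√n = 2.996/√293 = 0.1751.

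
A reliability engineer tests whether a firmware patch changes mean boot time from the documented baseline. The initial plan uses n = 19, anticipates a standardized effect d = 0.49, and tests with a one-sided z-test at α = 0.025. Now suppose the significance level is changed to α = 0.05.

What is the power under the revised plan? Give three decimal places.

δ = d·√n = 0.49 × √19 = 2.1359 (unchanged). New critical value: z_{0.05} = 1.645.
Revised power = Φ(δ − 1.645) = Φ(0.491) = 0.6883.

Power ≈ 0.688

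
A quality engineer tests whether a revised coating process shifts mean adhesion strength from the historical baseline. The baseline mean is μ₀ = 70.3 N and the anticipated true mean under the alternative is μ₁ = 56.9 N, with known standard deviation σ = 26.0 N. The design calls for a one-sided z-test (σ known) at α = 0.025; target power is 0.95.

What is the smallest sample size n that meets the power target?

Standardized effect: d = |μ₁ − μ₀| / σ = |56.9 − 70.3| / 26.0 = 0.5154
For power 0.95 need Φ(δ − z_{0.025}) = 0.95, so δ = z_{0.025} + z_{0.05} = 1.960 + 1.645 = 3.605.
δ = d·√n ⇒ n = (δ/d)² = (3.605 / 0.5154)² = 48.92.
Rounding up, n = 49.

n = 49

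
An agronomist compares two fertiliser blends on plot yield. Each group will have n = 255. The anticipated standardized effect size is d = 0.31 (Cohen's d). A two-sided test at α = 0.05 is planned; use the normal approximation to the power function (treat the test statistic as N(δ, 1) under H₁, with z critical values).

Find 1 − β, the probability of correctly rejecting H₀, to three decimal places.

Noncentrality parameter: λ = d·√(n/2) = 0.31 × √(255/2) = 3.5004
Two-sided α = 0.05 → critical value z_{0.025} = 1.960.
Power = Φ(λ − 1.960) + Φ(−λ − 1.960) = Φ(1.540) + Φ(-5.460) = 0.9383 + 0.0000 = 0.9383.

Power ≈ 0.938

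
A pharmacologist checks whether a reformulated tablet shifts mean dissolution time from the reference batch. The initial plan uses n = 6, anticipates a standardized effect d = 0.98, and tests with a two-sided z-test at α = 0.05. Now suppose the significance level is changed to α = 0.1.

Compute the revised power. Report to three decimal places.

δ = d·√n = 0.98 × √6 = 2.4005 (unchanged). New critical value: z_{0.05} = 1.645.
Revised power = Φ(δ − 1.645) + Φ(−δ − 1.645) = Φ(0.756) + Φ(-4.045) = 0.7751 + 0.0000 = 0.7751.

Power ≈ 0.775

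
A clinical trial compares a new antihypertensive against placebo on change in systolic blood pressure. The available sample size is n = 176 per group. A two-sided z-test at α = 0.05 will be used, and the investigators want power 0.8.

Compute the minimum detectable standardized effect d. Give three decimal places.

Need Φ(δ − 1.960) = 0.8, so δ = 1.960 + 0.842 = 2.802.
(Lower-tail contribution to power is negligible for δ > 0.)
δ = d·√(n/2) ⇒ d = δ/√(n/2) = 2.802/√(176/2) = 0.2986.

d ≈ 0.299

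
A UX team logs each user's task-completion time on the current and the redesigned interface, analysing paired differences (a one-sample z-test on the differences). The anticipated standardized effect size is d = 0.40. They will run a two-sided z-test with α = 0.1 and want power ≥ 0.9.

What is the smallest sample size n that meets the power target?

For power 0.9 need Φ(δ − z_{0.05}) = 0.9, so δ = z_{0.05} + z_{0.10} = 1.645 + 1.282 = 2.926.
(For δ > 0 the lower-tail rejection region contributes negligibly to power, so the one-term inversion is standard.)
δ = d·√n ⇒ n = (δ/d)² = (2.926 / 0.40)² = 53.52.
Rounding up, n = 54.

n = 54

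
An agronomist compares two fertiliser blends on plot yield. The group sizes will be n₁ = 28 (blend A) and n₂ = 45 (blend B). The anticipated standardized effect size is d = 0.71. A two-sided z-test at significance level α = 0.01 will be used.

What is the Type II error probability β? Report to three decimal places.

Noncentrality parameter: δ = d / √(1/n₁ + 1/n₂) = 0.71 / √(1/28 + 1/45) = 2.9497
Critical value for a two-sided test at α = 0.01: z_{α/2} = 2.576.
Power = Φ(δ − 2.576) + Φ(−δ − 2.576) = Φ(0.374) + Φ(-5.526) = 0.6458 + 0.0000 = 0.6458.
Type II error: β = 1 − power = 1 − 0.6458 = 0.3542.

β ≈ 0.354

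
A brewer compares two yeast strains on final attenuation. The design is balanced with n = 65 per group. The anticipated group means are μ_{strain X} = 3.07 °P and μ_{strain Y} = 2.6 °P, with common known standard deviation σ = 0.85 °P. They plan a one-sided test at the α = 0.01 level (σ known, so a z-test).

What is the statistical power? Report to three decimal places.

Standardized effect: d = |μ_{strain X} − μ_{strain Y}| / σ = |3.07 − 2.6| / 0.85 = 0.5529
Noncentrality parameter: δ = d·√(n/2) = 0.5529 × √(65/2) = 3.1522
Critical value for a one-sided test at α = 0.01: z_α = 2.326.
Power = Φ(δ − 2.326) = Φ(0.826) = 0.7956.

Power ≈ 0.796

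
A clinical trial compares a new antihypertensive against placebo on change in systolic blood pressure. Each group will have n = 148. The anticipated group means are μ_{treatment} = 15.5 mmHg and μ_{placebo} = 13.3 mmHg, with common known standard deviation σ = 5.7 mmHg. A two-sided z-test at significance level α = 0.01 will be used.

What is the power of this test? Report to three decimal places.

Power ≈ 0.772

Standardized effect: d = |μ_{treatment} − μ_{placebo}| / σ = |15.5 − 13.3| / 5.7 = 0.3860
Noncentrality parameter: λ = d·√(n/2) = 0.3860 × √(148/2) = 3.3202
Two-sided α = 0.01 → critical value z_{0.005} = 2.576.
Power = Φ(λ − 2.576) + Φ(−λ − 2.576) = Φ(0.744) + Φ(-5.896) = 0.7717 + 0.0000 = 0.7717.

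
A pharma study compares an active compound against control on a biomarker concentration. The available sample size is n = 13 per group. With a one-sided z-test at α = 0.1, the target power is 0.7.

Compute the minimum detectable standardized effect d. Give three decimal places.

Need Φ(δ − 1.282) = 0.7, so δ = 1.282 + 0.524 = 1.806.
δ = d·√(n/2) ⇒ d = δ/√(n/2) = 1.806/√(13/2) = 0.7084.

d ≈ 0.708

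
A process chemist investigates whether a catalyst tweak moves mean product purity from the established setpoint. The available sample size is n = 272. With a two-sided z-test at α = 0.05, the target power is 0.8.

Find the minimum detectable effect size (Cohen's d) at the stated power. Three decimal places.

d ≈ 0.170

Required noncentrality: δ = z_{0.025} + z_{0.20} = 1.960 + 0.842 = 2.802.
(Lower-tail contribution to power is negligible for δ > 0.)
δ = d·√n ⇒ d = δ/√n = 2.802/√272 = 0.1699.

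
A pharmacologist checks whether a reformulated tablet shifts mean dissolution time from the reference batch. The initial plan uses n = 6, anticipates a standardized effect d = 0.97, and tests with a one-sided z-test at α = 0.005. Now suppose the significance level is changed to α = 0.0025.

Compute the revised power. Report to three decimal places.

Power ≈ 0.333

δ = d·√n = 0.97 × √6 = 2.3760 (unchanged). New critical value: z_{0.0025} = 2.807.
Revised power = P(Z > 2.807 − δ) = Φ(-0.431) = 0.3332.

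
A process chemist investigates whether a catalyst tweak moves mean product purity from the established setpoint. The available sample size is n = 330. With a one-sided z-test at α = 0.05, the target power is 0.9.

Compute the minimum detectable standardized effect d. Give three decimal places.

d ≈ 0.161

Required noncentrality: δ = z_{0.05} + z_{0.10} = 1.645 + 1.282 = 2.926.
δ = d·√n ⇒ d = δ/√n = 2.926/√330 = 0.1611.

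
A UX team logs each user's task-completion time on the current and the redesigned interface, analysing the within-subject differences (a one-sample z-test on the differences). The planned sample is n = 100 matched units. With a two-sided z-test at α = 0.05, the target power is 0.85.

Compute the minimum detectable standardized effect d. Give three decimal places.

Required noncentrality: δ = z_{0.025} + z_{0.15} = 1.960 + 1.036 = 2.996.
(Lower-tail contribution to power is negligible for δ > 0.)
δ = d·√n ⇒ d = δ/√n = 2.996/√100 = 0.2996.

d ≈ 0.300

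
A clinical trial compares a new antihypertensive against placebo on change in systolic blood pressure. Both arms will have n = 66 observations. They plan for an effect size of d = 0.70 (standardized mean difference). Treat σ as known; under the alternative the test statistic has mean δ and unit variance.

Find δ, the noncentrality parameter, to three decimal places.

δ = d·√(n/2) = 0.70 × √(66/2) = 4.0212

δ ≈ 4.021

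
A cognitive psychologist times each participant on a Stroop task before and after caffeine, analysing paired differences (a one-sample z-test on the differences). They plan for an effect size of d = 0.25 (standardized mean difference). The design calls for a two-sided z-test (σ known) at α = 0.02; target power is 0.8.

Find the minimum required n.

n = 161

Set Φ(δ − 2.326) = 0.8; then δ − 2.326 = Φ⁻¹(0.8) = 0.842, giving δ = 3.168.
(Ignoring the negligible lower-tail rejection probability gives the usual closed-form inversion.)
δ = d·√n ⇒ n = (δ/d)² = (3.168 / 0.25)² = 160.58.
Rounding up, n = 161.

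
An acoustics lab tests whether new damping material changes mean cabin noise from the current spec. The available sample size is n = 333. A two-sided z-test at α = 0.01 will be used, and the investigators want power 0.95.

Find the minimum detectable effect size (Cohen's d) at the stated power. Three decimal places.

Need Φ(δ − 2.576) = 0.95, so δ = 2.576 + 1.645 = 4.221.
(The second rejection-region term Φ(−δ − z_{α/2}) is negligible and dropped.)
δ = d·√n ⇒ d = δ/√n = 4.221/√333 = 0.2313.

d ≈ 0.231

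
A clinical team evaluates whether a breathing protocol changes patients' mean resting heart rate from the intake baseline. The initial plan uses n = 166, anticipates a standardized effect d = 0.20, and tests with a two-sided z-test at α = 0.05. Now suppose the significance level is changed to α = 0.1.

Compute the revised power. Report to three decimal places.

δ = d·√n = 0.20 × √166 = 2.5768 (unchanged). New critical value: z_{0.05} = 1.645.
Revised power = Φ(δ − 1.645) + Φ(−δ − 1.645) = Φ(0.932) + Φ(-4.222) = 0.8243 + 0.0000 = 0.8243.

Power ≈ 0.824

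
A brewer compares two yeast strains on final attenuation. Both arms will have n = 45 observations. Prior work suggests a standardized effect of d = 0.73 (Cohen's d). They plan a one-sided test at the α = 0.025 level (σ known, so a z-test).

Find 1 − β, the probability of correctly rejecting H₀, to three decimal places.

Noncentrality parameter: δ = d·√(n/2) = 0.73 × √(45/2) = 3.4627
Critical value for a one-sided test at α = 0.025: z_α = 1.960.
Power = P(Z > 1.960 − δ) = Φ(1.503) = 0.9335.

Power ≈ 0.934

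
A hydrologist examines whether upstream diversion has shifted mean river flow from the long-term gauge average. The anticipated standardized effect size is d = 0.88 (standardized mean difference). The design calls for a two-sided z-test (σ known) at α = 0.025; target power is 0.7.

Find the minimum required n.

n = 10

Set Φ(δ − 2.241) = 0.7; then δ − 2.241 = Φ⁻¹(0.7) = 0.524, giving δ = 2.766.
(Ignoring the negligible lower-tail rejection probability gives the usual closed-form inversion.)
δ = d·√n ⇒ n = (δ/d)² = (2.766 / 0.88)² = 9.88.
Round up to the next whole unit.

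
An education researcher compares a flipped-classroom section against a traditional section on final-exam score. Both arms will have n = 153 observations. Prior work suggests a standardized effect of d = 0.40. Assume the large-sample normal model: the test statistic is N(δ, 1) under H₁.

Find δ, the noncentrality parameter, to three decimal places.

δ = d·√(n/2) = 0.40 × √(153/2) = 3.4986

δ ≈ 3.499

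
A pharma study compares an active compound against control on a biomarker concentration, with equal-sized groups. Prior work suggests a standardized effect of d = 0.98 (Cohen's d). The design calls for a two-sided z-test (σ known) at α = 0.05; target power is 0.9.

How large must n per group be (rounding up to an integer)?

For power 0.9 need Φ(δ − z_{0.025}) = 0.9, so δ = z_{0.025} + z_{0.10} = 1.960 + 1.282 = 3.242.
(Ignoring the negligible lower-tail rejection probability gives the usual closed-form inversion.)
δ = d·√(n/2) ⇒ n = 2(δ/d)² = 2 × (3.242 / 0.98)² = 21.88.
Round up to the next whole unit.

n = 22 per group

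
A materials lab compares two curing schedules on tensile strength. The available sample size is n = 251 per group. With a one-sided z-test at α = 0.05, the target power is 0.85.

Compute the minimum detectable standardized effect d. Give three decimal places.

Required noncentrality: δ = z_{0.05} + z_{0.15} = 1.645 + 1.036 = 2.681.
δ = d·√(n/2) ⇒ d = δ/√(n/2) = 2.681/√(251/2) = 0.2393.

d ≈ 0.239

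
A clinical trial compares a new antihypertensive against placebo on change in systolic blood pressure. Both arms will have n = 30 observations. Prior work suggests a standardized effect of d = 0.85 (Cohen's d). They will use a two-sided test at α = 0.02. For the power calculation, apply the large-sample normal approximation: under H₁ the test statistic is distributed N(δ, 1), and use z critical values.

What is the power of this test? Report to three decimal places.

Power ≈ 0.833

Noncentrality parameter: λ = d·√(n/2) = 0.85 × √(30/2) = 3.2920
Two-sided α = 0.02 → critical value z_{0.01} = 2.326.
Power = Φ(λ − 2.326) + Φ(−λ − 2.326) = Φ(0.966) + Φ(-5.618) = 0.8329 + 0.0000 = 0.8329.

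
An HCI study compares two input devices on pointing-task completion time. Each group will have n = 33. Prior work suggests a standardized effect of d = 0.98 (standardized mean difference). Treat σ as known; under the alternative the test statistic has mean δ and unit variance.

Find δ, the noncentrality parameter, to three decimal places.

The noncentrality parameter scales effect size by the design's sample-size factor: δ = d·√(n/2) = 0.98 × √(33/2) = 3.9808

δ ≈ 3.981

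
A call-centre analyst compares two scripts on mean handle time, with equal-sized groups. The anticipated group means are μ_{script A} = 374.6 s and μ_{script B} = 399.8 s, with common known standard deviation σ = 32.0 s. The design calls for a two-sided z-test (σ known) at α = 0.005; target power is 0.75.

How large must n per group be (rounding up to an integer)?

n = 40 per group

Standardized effect: d = |μ_{script A} − μ_{script B}| / σ = |374.6 − 399.8| / 32.0 = 0.7875
For power 0.75 need Φ(δ − z_{0.0025}) = 0.75, so δ = z_{0.0025} + z_{0.25} = 2.807 + 0.674 = 3.482.
(Ignoring the negligible lower-tail rejection probability gives the usual closed-form inversion.)
δ = d·√(n/2) ⇒ n = 2(δ/d)² = 2 × (3.482 / 0.7875)² = 39.09.
Rounding up, n = 40 per group.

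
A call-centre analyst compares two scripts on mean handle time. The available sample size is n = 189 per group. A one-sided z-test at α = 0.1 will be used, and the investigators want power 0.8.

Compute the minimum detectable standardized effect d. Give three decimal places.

Required noncentrality: δ = z_{0.1} + z_{0.20} = 1.282 + 0.842 = 2.123.
δ = d·√(n/2) ⇒ d = δ/√(n/2) = 2.123/√(189/2) = 0.2184.

d ≈ 0.218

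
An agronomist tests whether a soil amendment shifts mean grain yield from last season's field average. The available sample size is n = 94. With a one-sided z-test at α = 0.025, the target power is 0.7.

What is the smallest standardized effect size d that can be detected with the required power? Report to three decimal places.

d ≈ 0.256

Required noncentrality: δ = z_{0.025} + z_{0.30} = 1.960 + 0.524 = 2.484.
δ = d·√n ⇒ d = δ/√n = 2.484/√94 = 0.2562.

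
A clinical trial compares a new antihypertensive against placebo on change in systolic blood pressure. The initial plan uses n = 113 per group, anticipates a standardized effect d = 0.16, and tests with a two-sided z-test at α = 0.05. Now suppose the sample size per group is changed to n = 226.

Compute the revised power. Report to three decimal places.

With n = 226 per group: δ = d·√(n/2) = 0.16 × √(226/2) = 1.7008. Critical value z_{0.025} = 1.960.
Revised power = Φ(δ − 1.960) + Φ(−δ − 1.960) = Φ(-0.259) + Φ(-3.661) = 0.3978 + 0.0001 = 0.3979.

Power ≈ 0.398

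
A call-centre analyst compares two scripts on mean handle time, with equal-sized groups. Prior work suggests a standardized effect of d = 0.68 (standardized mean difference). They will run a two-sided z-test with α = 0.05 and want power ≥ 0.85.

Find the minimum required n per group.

n = 39 per group

For power 0.85 need Φ(δ − z_{0.025}) = 0.85, so δ = z_{0.025} + z_{0.15} = 1.960 + 1.036 = 2.996.
(For δ > 0 the lower-tail rejection region contributes negligibly to power, so the one-term inversion is standard.)
δ = d·√(n/2) ⇒ n = 2(δ/d)² = 2 × (2.996 / 0.68)² = 38.83.
Round up to the next whole unit.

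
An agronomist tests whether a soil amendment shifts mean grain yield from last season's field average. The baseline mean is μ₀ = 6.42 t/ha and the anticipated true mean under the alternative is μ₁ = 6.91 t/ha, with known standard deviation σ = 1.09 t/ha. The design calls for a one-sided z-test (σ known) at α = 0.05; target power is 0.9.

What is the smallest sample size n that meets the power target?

Standardized effect: d = |μ₁ − μ₀| / σ = |6.91 − 6.42| / 1.09 = 0.4495
Set Φ(δ − 1.645) = 0.9; then δ − 1.645 = Φ⁻¹(0.9) = 1.282, giving δ = 2.926.
δ = d·√n ⇒ n = (δ/d)² = (2.926 / 0.4495)² = 42.38.
Rounding up, n = 43.

n = 43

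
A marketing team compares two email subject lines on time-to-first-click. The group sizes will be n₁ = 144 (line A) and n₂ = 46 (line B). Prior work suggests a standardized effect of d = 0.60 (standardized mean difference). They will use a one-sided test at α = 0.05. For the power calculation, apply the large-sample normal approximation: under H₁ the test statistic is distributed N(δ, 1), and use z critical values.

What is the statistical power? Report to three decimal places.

Power ≈ 0.971

Noncentrality parameter: δ = d / √(1/n₁ + 1/n₂) = 0.60 / √(1/144 + 1/46) = 3.5427
One-sided α = 0.05 → critical value z_{0.05} = 1.645.
Power = P(Z > 1.645 − δ) = Φ(1.898) = 0.9711.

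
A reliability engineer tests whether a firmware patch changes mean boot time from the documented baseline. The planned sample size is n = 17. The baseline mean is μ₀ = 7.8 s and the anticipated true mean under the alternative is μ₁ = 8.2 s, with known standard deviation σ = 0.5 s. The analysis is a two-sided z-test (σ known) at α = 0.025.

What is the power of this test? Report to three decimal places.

Standardized effect: d = |μ₁ − μ₀| / σ = |8.2 − 7.8| / 0.5 = 0.8000
Noncentrality parameter: δ = d·√n = 0.8000 × √17 = 3.2985
Two-sided α = 0.025 → critical value z_{0.0125} = 2.241.
Power = Φ(δ − 2.241) + Φ(−δ − 2.241) = Φ(1.057) + Φ(-5.540) = 0.8548 + 0.0000 = 0.8548.

Power ≈ 0.855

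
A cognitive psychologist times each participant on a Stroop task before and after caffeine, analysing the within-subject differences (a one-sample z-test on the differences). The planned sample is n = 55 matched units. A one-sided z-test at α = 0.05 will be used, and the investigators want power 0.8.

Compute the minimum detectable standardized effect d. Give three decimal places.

d ≈ 0.335

Required noncentrality: δ = z_{0.05} + z_{0.20} = 1.645 + 0.842 = 2.486.
δ = d·√n ⇒ d = δ/√n = 2.486/√55 = 0.3353.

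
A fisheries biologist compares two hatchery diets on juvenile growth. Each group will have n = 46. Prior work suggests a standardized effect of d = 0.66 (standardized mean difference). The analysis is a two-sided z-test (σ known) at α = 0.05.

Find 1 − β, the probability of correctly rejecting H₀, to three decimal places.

Noncentrality parameter: δ = d·√(n/2) = 0.66 × √(46/2) = 3.1652
Two-sided α = 0.05 → critical value z_{0.025} = 1.960.
Power = Φ(δ − 1.960) + Φ(−δ − 1.960) = Φ(1.205) + Φ(-5.125) = 0.8860 + 0.0000 = 0.8860.

Power ≈ 0.886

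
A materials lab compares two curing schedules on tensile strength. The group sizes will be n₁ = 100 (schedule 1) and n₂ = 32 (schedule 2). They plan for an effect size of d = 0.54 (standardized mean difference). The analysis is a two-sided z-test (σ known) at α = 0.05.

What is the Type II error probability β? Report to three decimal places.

β ≈ 0.242

Noncentrality parameter: δ = d / √(1/n₁ + 1/n₂) = 0.54 / √(1/100 + 1/32) = 2.6588
Two-sided α = 0.05 → critical value z_{0.025} = 1.960.
Power = Φ(δ − 1.960) + Φ(−δ − 1.960) = Φ(0.699) + Φ(-4.619) = 0.7577 + 0.0000 = 0.7577.
Type II error: β = 1 − power = 1 − 0.7577 = 0.2423.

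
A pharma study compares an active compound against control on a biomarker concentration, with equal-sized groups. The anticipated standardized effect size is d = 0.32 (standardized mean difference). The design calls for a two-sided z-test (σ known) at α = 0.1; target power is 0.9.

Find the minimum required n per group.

n = 168 per group

Set Φ(δ − 1.645) = 0.9; then δ − 1.645 = Φ⁻¹(0.9) = 1.282, giving δ = 2.926.
(For δ > 0 the lower-tail rejection region contributes negligibly to power, so the one-term inversion is standard.)
δ = d·√(n/2) ⇒ n = 2(δ/d)² = 2 × (2.926 / 0.32)² = 167.26.
Rounding up, n = 168 per group.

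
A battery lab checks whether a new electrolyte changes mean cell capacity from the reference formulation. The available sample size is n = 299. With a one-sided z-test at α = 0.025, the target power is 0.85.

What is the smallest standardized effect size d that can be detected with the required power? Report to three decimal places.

d ≈ 0.173

Required noncentrality: δ = z_{0.025} + z_{0.15} = 1.960 + 1.036 = 2.996.
δ = d·√n ⇒ d = δ/√n = 2.996/√299 = 0.1733.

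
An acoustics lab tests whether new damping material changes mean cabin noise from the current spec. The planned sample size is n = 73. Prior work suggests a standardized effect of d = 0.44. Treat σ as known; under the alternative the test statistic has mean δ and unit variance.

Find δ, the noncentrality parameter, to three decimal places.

δ ≈ 3.759

The noncentrality parameter scales effect size by the design's sample-size factor: δ = d·√n = 0.44 × √73 = 3.7594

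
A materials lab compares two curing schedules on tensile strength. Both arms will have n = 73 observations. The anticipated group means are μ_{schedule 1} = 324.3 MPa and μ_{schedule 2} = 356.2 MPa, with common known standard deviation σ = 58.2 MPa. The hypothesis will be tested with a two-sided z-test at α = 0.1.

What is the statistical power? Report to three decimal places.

Power ≈ 0.952

Standardized effect: d = |μ_{schedule 1} − μ_{schedule 2}| / σ = |324.3 − 356.2| / 58.2 = 0.5481
Noncentrality parameter: δ = d·√(n/2) = 0.5481 × √(73/2) = 3.3114
Critical value for a two-sided test at α = 0.1: z_{α/2} = 1.645.
Power = Φ(δ − 1.645) + Φ(−δ − 1.645) = Φ(1.667) + Φ(-4.956) = 0.9522 + 0.0000 = 0.9522.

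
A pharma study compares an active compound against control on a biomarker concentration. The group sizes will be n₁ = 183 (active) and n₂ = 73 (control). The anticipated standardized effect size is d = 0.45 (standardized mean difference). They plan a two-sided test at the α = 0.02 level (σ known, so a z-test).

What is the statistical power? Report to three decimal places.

Power ≈ 0.822

Noncentrality parameter: δ = d / √(1/n₁ + 1/n₂) = 0.45 / √(1/183 + 1/73) = 3.2507
Two-sided α = 0.02 → critical value z_{0.01} = 2.326.
Power = Φ(δ − 2.326) + Φ(−δ − 2.326) = Φ(0.924) + Φ(-5.577) = 0.8224 + 0.0000 = 0.8224.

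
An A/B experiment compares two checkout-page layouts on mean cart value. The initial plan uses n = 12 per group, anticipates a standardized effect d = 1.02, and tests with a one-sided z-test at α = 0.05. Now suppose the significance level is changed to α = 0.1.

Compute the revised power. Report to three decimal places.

Power ≈ 0.888

δ = d·√(n/2) = 1.02 × √(12/2) = 2.4985 (unchanged). New critical value: z_{0.1} = 1.282.
Revised power = Φ(δ − 1.282) = Φ(1.217) = 0.8882.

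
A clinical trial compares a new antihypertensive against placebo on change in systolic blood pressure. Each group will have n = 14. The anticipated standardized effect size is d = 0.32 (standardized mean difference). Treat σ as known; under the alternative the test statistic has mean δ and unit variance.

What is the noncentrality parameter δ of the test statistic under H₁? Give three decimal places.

The noncentrality parameter scales effect size by the design's sample-size factor: δ = d·√(n/2) = 0.32 × √(14/2) = 0.8466

δ ≈ 0.847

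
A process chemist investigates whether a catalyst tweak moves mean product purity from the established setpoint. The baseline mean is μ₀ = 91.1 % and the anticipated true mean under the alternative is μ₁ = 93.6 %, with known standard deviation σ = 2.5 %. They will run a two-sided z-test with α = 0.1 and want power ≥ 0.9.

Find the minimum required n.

Standardized effect: d = |μ₁ − μ₀| / σ = |93.6 − 91.1| / 2.5 = 1.0000
Set Φ(δ − 1.645) = 0.9; then δ − 1.645 = Φ⁻¹(0.9) = 1.282, giving δ = 2.926.
(For δ > 0 the lower-tail rejection region contributes negligibly to power, so the one-term inversion is standard.)
δ = d·√n ⇒ n = (δ/d)² = (2.926 / 1.0000)² = 8.56.
Round up to the next whole unit.

n = 9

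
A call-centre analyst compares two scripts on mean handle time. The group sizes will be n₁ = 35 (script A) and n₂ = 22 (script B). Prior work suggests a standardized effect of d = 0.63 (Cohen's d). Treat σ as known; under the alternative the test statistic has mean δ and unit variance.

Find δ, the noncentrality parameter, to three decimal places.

The noncentrality parameter scales effect size by the design's sample-size factor: δ = d / √(1/n₁ + 1/n₂) = 0.63 / √(1/35 + 1/22) = 2.3155

δ ≈ 2.316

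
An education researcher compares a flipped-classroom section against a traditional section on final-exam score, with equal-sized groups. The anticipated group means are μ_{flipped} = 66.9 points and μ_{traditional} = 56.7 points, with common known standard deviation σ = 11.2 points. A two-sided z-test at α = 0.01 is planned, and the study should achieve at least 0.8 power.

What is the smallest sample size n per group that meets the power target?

Standardized effect: d = |μ_{flipped} − μ_{traditional}| / σ = |66.9 − 56.7| / 11.2 = 0.9107
Set Φ(δ − 2.576) = 0.8; then δ − 2.576 = Φ⁻¹(0.8) = 0.842, giving δ = 3.417.
(The Φ(−δ − z_{α/2}) term is vanishingly small for δ > 0 and is dropped in the standard sample-size formula.)
δ = d·√(n/2) ⇒ n = 2(δ/d)² = 2 × (3.417 / 0.9107)² = 28.16.
Round up to the next whole unit.

n = 29 per group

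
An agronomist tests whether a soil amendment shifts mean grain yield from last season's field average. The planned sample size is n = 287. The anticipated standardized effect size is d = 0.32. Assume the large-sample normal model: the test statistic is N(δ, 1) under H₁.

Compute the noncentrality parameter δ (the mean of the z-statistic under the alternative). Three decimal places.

δ ≈ 5.421

The noncentrality parameter scales effect size by the design's sample-size factor: δ = d·√n = 0.32 × √287 = 5.4211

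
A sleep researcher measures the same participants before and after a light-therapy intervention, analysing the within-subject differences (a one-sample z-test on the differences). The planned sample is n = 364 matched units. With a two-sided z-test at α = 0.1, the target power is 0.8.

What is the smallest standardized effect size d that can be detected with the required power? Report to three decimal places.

Need Φ(δ − 1.645) = 0.8, so δ = 1.645 + 0.842 = 2.486.
(Lower-tail contribution to power is negligible for δ > 0.)
δ = d·√n ⇒ d = δ/√n = 2.486/√364 = 0.1303.

d ≈ 0.130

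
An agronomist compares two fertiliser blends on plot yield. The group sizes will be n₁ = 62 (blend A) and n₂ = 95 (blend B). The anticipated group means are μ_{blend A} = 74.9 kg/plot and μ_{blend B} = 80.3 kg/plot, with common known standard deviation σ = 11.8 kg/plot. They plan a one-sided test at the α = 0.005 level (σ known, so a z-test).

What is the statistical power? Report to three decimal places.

Power ≈ 0.590

Standardized effect: d = |μ_{blend A} − μ_{blend B}| / σ = |74.9 − 80.3| / 11.8 = 0.4576
Noncentrality parameter: δ = d / √(1/n₁ + 1/n₂) = 0.4576 / √(1/62 + 1/95) = 2.8030
One-sided α = 0.005 → critical value z_{0.005} = 2.576.
Power = Φ(δ − 2.576) = Φ(0.227) = 0.5898.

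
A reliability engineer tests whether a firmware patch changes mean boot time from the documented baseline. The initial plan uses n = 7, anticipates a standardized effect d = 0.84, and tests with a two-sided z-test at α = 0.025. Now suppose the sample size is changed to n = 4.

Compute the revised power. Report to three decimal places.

With n = 4: δ = d·√n = 0.84 × √4 = 1.6800. Critical value z_{0.0125} = 2.241.
Revised power = Φ(δ − 2.241) + Φ(−δ − 2.241) = Φ(-0.561) + Φ(-3.921) = 0.2873 + 0.0000 = 0.2873.

Power ≈ 0.287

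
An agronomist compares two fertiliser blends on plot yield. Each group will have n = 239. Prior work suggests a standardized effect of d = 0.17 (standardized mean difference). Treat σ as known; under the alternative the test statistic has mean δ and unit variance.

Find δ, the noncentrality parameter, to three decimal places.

δ = d·√(n/2) = 0.17 × √(239/2) = 1.8584

δ ≈ 1.858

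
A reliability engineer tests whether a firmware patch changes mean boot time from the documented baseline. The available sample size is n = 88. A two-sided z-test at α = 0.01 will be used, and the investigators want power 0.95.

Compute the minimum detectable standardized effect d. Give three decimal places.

Need Φ(δ − 2.576) = 0.95, so δ = 2.576 + 1.645 = 4.221.
(The second rejection-region term Φ(−δ − z_{α/2}) is negligible and dropped.)
δ = d·√n ⇒ d = δ/√n = 4.221/√88 = 0.4499.

d ≈ 0.450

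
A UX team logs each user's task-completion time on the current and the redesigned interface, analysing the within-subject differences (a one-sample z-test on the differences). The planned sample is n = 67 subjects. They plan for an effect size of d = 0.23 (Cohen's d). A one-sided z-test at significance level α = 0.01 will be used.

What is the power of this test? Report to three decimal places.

Power ≈ 0.329

Noncentrality parameter: λ = d·√n = 0.23 × √67 = 1.8826
Critical value for a one-sided test at α = 0.01: z_α = 2.326.
Power = P(Z > 2.326 − λ) = Φ(-0.444) = 0.3286.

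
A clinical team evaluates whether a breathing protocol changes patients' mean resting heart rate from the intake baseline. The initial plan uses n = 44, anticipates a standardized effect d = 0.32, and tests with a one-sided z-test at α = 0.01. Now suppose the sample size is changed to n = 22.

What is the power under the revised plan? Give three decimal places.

Power ≈ 0.205

With n = 22: δ = d·√n = 0.32 × √22 = 1.5009. Critical value z_{0.01} = 2.326.
Revised power = Φ(δ − 2.326) = Φ(-0.825) = 0.2046.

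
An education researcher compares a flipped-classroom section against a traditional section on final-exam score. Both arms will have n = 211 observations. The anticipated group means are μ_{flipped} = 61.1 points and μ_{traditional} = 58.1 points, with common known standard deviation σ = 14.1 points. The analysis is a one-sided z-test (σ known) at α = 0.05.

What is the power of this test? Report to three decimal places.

Standardized effect: d = |μ_{flipped} − μ_{traditional}| / σ = |61.1 − 58.1| / 14.1 = 0.2128
Noncentrality parameter: δ = d·√(n/2) = 0.2128 × √(211/2) = 2.1854
Critical value for a one-sided test at α = 0.05: z_α = 1.645.
Power = P(Z > 1.645 − δ) = Φ(0.541) = 0.7056.

Power ≈ 0.706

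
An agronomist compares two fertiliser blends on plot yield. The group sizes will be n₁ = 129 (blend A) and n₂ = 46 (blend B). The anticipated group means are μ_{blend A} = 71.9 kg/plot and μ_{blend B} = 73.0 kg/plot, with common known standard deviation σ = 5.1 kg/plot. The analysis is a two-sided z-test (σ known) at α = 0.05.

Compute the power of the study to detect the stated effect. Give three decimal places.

Standardized effect: d = |μ_{blend A} − μ_{blend B}| / σ = |71.9 − 73.0| / 5.1 = 0.2157
Noncentrality parameter: δ = d / √(1/n₁ + 1/n₂) = 0.2157 / √(1/129 + 1/46) = 1.2560
Critical value for a two-sided test at α = 0.05: z_{α/2} = 1.960.
Power = Φ(δ − 1.960) + Φ(−δ − 1.960) = Φ(-0.704) + Φ(-3.216) = 0.2407 + 0.0007 = 0.2414.

Power ≈ 0.241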